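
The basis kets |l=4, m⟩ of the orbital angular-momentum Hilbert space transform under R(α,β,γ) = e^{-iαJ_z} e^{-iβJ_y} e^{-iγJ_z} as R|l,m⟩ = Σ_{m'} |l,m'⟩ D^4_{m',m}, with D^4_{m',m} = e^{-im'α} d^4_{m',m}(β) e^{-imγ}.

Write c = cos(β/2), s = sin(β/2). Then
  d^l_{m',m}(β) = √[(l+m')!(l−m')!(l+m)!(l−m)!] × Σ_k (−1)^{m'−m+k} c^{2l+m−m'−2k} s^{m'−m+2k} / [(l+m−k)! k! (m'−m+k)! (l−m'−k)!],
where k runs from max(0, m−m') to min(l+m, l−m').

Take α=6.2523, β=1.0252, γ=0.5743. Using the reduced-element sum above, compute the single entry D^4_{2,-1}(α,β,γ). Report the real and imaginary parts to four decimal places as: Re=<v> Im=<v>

Re=-0.3744 Im=-0.2765

First d^4_{2,-1}(β=1.0252), then the phase factors e^{-i(2)α} and e^{-i(-1)γ}:
c=cos(1.0252/2)=0.871472, s=sin(1.0252/2)=0.490445; N=√[720·2·6·120]=1018.233765
k: max(0,(-1)−(2))=0 … min(4+(-1),4−(2))=2
  k=0: (−1)^3·1018.2338/(72)·0.8715^5·0.4904^3 = -0.838597
  k=1: (−1)^4·1018.2338/(48)·0.8715^3·0.4904^5 = +0.398398
  k=2: (−1)^5·1018.2338/(240)·0.8715^1·0.4904^7 = -0.025236
d^4_{2,-1}(1.0252) = -0.838597 +0.398398 -0.025236 = -0.465434
Attach z-rotation phases: D = e^{-i(2)(6.2523)}·(-0.465434)·e^{-i(-1)(0.5743)} = -0.374412-0.276486i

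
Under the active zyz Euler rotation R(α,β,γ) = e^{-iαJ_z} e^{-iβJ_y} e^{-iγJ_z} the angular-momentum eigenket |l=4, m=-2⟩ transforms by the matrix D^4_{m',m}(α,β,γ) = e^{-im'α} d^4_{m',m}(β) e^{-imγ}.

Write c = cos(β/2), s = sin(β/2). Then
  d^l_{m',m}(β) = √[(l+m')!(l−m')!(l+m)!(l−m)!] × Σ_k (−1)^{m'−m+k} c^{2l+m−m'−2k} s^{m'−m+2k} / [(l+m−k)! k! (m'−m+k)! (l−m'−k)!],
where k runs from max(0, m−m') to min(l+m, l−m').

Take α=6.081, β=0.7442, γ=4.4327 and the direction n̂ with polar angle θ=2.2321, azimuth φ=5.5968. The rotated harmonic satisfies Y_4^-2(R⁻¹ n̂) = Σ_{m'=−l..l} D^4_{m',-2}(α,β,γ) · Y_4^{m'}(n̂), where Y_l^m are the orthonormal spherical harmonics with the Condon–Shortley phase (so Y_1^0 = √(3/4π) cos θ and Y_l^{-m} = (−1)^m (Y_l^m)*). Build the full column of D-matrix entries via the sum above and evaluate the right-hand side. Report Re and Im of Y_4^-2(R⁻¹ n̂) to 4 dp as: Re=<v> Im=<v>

Re=0.3271 Im=0.0640

Need the full column D^4_{m',-2} for m'=−4..4 at α=6.081, β=0.7442, γ=4.4327.
cos(β/2)=0.931566, sin(β/2)=0.363573
d^4_{-4,-2}: single k=2 term ⇒ +0.457133;  D = -0.092017+0.447776i
d^4_{-3,-2}: k∈[1..2] ⇒ +0.828228 -0.378466 = +0.449763;  D = -0.177158+0.413403i
d^4_{-2,-2}: k∈[0..2] ⇒ +0.567164 -1.036680 +0.197383 = -0.272133;  D = +0.155237-0.223513i
d^4_{-1,-2}: k∈[0..2] ⇒ -0.939123 +0.715233 -0.072629 = -0.296519;  D = +0.214608-0.204614i
d^4_{0,-2}: k∈[0..2] ⇒ +0.819568 -0.332896 +0.019015 = +0.505687;  D = -0.428613+0.268347i
d^4_{1,-2}: k∈[0..2] ⇒ -0.476822 +0.108944 -0.003319 = -0.371197;  D = +0.347768-0.129787i
d^4_{2,-2}: k∈[0..2] ⇒ +0.197383 -0.024052 +0.000305 = +0.173636;  D = -0.171554+0.026807i
d^4_{3,-2}: k∈[0..1] ⇒ -0.057648 +0.002927 = -0.054721;  D = +0.054660+0.002581i
d^4_{4,-2}: single k=0 term ⇒ +0.010606;  D = -0.010278-0.002617i
Y_4^{m'}(θ=2.2321,φ=5.5968) and Σ D·Y over m':
  (-0.0920+0.4478i)·(-0.1584+0.0662i)  (-0.1772+0.4134i)·(+0.1773-0.3337i)  (+0.1552-0.2235i)·(+0.0672+0.3351i)  (+0.2146-0.2046i)·(+0.0638+0.0523i)  (-0.4286+0.2683i)·(-0.3529+0.0000i)  (+0.3478-0.1298i)·(-0.0638+0.0523i)  (-0.1716+0.0268i)·(+0.0672-0.3351i)  (+0.0547+0.0026i)·(-0.1773-0.3337i)  (-0.0103-0.0026i)·(-0.1584-0.0662i)
Y_4^-2(R⁻¹ n̂) = +0.327105+0.063981i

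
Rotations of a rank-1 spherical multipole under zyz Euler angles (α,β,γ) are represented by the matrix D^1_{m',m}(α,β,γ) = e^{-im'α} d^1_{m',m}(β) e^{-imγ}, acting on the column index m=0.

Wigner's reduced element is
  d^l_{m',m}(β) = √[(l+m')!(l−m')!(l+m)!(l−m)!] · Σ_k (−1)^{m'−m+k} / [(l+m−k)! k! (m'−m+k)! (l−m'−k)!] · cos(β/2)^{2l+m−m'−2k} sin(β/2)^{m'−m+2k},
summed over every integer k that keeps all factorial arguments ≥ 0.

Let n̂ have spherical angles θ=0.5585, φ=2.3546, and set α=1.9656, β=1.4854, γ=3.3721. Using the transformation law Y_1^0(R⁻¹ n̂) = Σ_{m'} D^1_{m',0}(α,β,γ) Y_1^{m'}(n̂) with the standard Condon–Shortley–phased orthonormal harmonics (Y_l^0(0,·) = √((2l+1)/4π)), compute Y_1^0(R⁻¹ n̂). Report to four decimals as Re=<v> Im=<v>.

Re=0.2740 Im=0.0000

Need the full column D^1_{m',0} for m'=−1..1 at α=1.9656, β=1.4854, γ=3.3721.
cos(β/2)=0.736645, sin(β/2)=0.676279
d^1_{-1,0}: single k=1 term ⇒ +0.704530;  D = -0.270981+0.650332i
d^1_{0,0}: k∈[0..1] ⇒ +0.542646 -0.457354 = +0.085293;  D = +0.085293+0.000000i
d^1_{1,0}: single k=0 term ⇒ -0.704530;  D = +0.270981+0.650332i
Y_1^{m'}(θ=0.5585,φ=2.3546) and Σ D·Y over m':
  (-0.2710+0.6503i)·(-0.1293-0.1297i)  (+0.0853+0.0000i)·(+0.4144+0.0000i)  (+0.2710+0.6503i)·(+0.1293-0.1297i)
Y_1^0(R⁻¹ n̂) = +0.274042+0.000000i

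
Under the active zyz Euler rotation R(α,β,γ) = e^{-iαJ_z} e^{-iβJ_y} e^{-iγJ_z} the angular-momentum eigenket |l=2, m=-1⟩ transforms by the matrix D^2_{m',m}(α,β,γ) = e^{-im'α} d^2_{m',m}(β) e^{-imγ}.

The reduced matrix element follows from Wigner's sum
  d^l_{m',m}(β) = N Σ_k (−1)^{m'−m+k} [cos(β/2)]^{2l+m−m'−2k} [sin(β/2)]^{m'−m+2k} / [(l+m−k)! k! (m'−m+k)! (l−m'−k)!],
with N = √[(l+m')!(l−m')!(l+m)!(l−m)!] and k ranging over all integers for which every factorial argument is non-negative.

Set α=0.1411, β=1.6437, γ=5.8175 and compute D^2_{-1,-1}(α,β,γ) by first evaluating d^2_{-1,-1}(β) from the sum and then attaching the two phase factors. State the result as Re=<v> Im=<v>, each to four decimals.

Re=-0.5034 Im=0.1694

Split into d^2_{-1,-1}(β=1.6437) × two z-phases.
With c≡cos(β/2)=0.680867 and s≡sin(β/2)=0.732407, N=[1·6·1·6]^{1/2}=6.000000
The bounds max(0,m−m')=0 and min(l+m,l−m')=1 give 2 terms
  k=0: (−1)^0·6.0000/(6)·0.6809^4·0.7324^0 = +0.214907
  k=1: (−1)^1·6.0000/(2)·0.6809^2·0.7324^2 = -0.746021
d^2_{-1,-1}(1.6437) = +0.214907 -0.746021 = -0.531114
Phases: e^{-i·(-1)·0.1411}=+0.990062+0.140632i, e^{-i·(-1)·5.8175}=+0.893514-0.449035i ⇒ D=-0.503381+0.169381i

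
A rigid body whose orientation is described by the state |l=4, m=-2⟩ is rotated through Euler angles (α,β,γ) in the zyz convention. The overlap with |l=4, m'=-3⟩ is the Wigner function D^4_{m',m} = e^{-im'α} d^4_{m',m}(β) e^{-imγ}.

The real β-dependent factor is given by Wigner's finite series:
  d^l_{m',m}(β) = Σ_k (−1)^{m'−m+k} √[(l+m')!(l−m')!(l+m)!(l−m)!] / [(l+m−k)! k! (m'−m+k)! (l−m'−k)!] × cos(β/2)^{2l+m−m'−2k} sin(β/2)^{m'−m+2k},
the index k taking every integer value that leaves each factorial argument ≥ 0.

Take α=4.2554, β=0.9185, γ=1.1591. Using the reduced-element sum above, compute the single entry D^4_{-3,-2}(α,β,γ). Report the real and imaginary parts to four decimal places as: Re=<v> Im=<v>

Re=-0.1668 Im=0.1200

Split into d^4_{-3,-2}(β=0.9185) × two z-phases.
Half-angle: c=0.896385, s=0.443276. N=√(1·5040·2·720)=2693.993318
k: max(0,(-2)−(-3))=1 … min(4+(-2),4−(-3))=2
  k=1: (−1)^0·2693.9933/(720)·0.8964^7·0.4433^1 = +0.771260
  k=2: (−1)^1·2693.9933/(240)·0.8964^5·0.4433^3 = -0.565824
d^4_{-3,-2}(0.9185) = +0.771260 -0.565824 = +0.205437
D = (+0.980100+0.198502i)·(+0.205437)·(-0.679737+0.733456i) = -0.166774+0.119961i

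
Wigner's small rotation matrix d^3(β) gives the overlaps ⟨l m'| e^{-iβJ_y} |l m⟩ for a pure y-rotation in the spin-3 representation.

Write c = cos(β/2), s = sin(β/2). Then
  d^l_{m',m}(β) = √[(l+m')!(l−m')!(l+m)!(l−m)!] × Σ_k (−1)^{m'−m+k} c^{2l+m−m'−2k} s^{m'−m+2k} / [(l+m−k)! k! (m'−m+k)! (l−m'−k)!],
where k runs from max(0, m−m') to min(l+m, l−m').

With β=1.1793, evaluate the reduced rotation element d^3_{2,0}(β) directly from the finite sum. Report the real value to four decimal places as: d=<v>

d^3_{2,0}(β=1.1793) via Wigner's sum:
Half-angle: c=0.831135, s=0.556070. N=√(120·1·6·6)=65.726707
k: max(0,(0)−(2))=0 … min(3+(0),3−(2))=1
  k=0: (−1)^2·65.7267/(12)·0.8311^4·0.5561^2 = +0.808178
  k=1: (−1)^3·65.7267/(12)·0.8311^2·0.5561^4 = -0.361762
d^3_{2,0}(1.1793) = +0.808178 -0.361762 = +0.446416

d=0.4464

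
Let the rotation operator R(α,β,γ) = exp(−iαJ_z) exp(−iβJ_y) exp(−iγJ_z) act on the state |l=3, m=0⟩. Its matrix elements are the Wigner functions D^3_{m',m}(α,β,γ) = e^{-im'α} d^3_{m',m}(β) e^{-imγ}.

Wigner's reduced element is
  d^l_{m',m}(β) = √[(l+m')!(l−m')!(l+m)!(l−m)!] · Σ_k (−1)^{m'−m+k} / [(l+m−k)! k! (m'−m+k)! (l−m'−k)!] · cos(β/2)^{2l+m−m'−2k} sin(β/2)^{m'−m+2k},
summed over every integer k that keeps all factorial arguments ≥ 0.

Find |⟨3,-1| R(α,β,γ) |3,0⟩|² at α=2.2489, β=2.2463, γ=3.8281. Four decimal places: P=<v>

P=0.1041

Split into d^3_{-1,0}(β=2.2463) × two z-phases.
c=cos(2.2463/2)=0.432845, s=sin(2.2463/2)=0.901468; N=√[2·24·6·6]=41.569219
Admissible k: 1..3 (factorial args all ≥0)
  k=1: (−1)^0·41.5692/(12)·0.4328^5·0.9015^1 = +0.047446
  k=2: (−1)^1·41.5692/(4)·0.4328^3·0.9015^3 = -0.617391
  k=3: (−1)^2·41.5692/(12)·0.4328^1·0.9015^5 = +0.892638
d^3_{-1,0}(2.2463) = +0.047446 -0.617391 +0.892638 = +0.322693
|D^3_{-1,0}|² = |d^3_{-1,0}(β)|² = (+0.322693)² = 0.104131 (the z-rotation phases have unit modulus)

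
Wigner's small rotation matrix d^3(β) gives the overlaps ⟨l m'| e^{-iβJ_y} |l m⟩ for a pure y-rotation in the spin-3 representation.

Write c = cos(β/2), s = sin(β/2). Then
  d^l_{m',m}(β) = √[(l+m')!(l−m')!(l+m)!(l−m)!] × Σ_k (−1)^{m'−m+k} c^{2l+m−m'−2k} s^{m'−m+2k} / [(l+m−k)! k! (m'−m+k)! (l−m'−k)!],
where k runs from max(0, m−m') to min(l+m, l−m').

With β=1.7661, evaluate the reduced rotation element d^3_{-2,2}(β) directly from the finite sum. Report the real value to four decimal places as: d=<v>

d^3_{-2,2}(β=1.7661) via Wigner's sum:
c=cos(1.7661/2)=0.634797, s=sin(1.7661/2)=0.772679; N=√[1·120·120·1]=120.000000
Admissible k: 4..5 (factorial args all ≥0)
  k=4: (−1)^0·120.0000/(24)·0.6348^2·0.7727^4 = +0.718184
  k=5: (−1)^1·120.0000/(120)·0.6348^0·0.7727^6 = -0.212811
d^3_{-2,2}(1.7661) = +0.718184 -0.212811 = +0.505374

d=0.5054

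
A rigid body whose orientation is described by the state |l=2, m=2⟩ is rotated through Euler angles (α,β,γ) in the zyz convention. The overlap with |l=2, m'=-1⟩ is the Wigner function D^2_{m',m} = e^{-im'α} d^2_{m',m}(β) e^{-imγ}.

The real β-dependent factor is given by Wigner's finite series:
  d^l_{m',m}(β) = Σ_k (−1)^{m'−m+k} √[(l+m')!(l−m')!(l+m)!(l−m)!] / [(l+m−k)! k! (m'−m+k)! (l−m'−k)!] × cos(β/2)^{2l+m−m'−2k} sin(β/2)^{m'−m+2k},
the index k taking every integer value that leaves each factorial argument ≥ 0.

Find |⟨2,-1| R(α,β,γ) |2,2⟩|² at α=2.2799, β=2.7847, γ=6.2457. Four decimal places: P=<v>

First d^2_{-1,2}(β=2.7847), then the phase factors e^{-i(-1)α} and e^{-i(2)γ}:
With c≡cos(β/2)=0.177501 and s≡sin(β/2)=0.984121, N=[1·6·24·1]^{1/2}=12.000000
k∈{3} keeps every argument non-negative
  k=3: (−1)^0·12.0000/(6)·0.1775^1·0.9841^3 = +0.338357
d^2_{-1,2}(2.7847) = +0.338357
|D^2_{-1,2}|² = |d^2_{-1,2}(β)|² = (+0.338357)² = 0.114486 (the z-rotation phases have unit modulus)

P=0.1145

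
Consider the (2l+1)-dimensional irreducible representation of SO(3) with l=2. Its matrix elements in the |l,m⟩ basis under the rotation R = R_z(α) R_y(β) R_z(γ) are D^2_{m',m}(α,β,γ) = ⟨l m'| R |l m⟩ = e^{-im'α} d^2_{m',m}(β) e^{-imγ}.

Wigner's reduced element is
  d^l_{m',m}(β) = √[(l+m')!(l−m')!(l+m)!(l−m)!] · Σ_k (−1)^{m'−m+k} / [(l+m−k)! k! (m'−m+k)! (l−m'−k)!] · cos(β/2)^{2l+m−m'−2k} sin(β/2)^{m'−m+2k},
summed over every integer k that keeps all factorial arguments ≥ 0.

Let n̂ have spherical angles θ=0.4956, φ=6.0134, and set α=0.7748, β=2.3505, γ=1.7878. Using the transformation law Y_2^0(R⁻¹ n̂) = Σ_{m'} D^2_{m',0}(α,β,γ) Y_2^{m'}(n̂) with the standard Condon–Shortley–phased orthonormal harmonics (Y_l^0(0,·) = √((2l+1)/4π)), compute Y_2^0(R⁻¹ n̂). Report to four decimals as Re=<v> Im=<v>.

Need the full column D^2_{m',0} for m'=−2..2 at α=0.7748, β=2.3505, γ=1.7878.
cos(β/2)=0.385312, sin(β/2)=0.922786
d^2_{-2,0}: single k=2 term ⇒ +0.309673;  D = +0.006563+0.309604i
d^2_{-1,0}: k∈[1..2] ⇒ +0.129305 -0.741638 = -0.612333;  D = -0.437549-0.428372i
d^2_{0,0}: k∈[0..2] ⇒ +0.022042 -0.505694 +0.725111 = +0.241458;  D = +0.241458+0.000000i
d^2_{1,0}: k∈[0..1] ⇒ -0.129305 +0.741638 = +0.612333;  D = +0.437549-0.428372i
d^2_{2,0}: single k=0 term ⇒ +0.309673;  D = +0.006563-0.309604i
Y_2^{m'}(θ=0.4956,φ=6.0134) and Σ D·Y over m':
  (+0.0066+0.3096i)·(+0.0749+0.0449i)  (-0.4375-0.4284i)·(+0.3115+0.0861i)  (+0.2415+0.0000i)·(+0.4168+0.0000i)  (+0.4375-0.4284i)·(-0.3115+0.0861i)  (+0.0066-0.3096i)·(+0.0749-0.0449i)
Y_2^0(R⁻¹ n̂) = -0.124962-0.000000i

Re=-0.1250 Im=0.0000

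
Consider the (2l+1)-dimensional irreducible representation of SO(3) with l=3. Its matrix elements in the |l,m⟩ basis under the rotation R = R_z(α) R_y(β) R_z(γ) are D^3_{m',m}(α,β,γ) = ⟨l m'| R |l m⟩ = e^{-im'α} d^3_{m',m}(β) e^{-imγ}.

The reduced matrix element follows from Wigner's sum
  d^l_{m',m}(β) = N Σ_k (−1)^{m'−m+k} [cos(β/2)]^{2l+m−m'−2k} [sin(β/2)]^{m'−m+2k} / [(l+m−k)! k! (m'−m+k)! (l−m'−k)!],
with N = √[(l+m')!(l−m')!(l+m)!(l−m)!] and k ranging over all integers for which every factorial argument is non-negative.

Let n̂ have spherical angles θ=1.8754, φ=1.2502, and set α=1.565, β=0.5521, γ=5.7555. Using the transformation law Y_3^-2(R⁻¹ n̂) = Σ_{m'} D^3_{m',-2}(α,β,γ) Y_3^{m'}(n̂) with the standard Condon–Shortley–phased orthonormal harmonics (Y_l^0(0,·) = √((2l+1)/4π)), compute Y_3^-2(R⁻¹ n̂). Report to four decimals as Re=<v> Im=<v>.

Re=0.1939 Im=-0.0913

Need the full column D^3_{m',-2} for m'=−3..3 at α=1.565, β=0.5521, γ=5.7555.
cos(β/2)=0.962140, sin(β/2)=0.272557
d^3_{-3,-2}: single k=1 term ⇒ +0.550458;  D = -0.483589-0.262954i
d^3_{-2,-2}: k∈[0..1] ⇒ +0.793283 -0.318301 = +0.474982;  D = -0.229315+0.415960i
d^3_{-1,-2}: k∈[0..1] ⇒ -0.710638 +0.114056 = -0.596582;  D = -0.520771-0.291045i
d^3_{0,-2}: k∈[0..1] ⇒ +0.348681 -0.027981 = +0.320700;  D = +0.158075-0.279036i
d^3_{1,-2}: k∈[0..1] ⇒ -0.114056 +0.004576 = -0.109479;  D = +0.094942+0.054514i
d^3_{2,-2}: k∈[0..1] ⇒ +0.025543 -0.000410 = +0.025133;  D = -0.012641+0.021723i
d^3_{3,-2}: single k=0 term ⇒ -0.003545;  D = -0.003054-0.001801i
Y_3^{m'}(θ=1.8754,φ=1.2502) and Σ D·Y over m':
  (-0.4836-0.2630i)·(-0.2971+0.2072i)  (-0.2293+0.4160i)·(+0.2235+0.1668i)  (-0.5208-0.2910i)·(-0.0535+0.1610i)  (+0.1581-0.2790i)·(+0.2854+0.0000i)  (+0.0949+0.0545i)·(+0.0535+0.1610i)  (-0.0126+0.0217i)·(+0.2235-0.1668i)  (-0.0031-0.0018i)·(+0.2971+0.2072i)
Y_3^-2(R⁻¹ n̂) = +0.193878-0.091291i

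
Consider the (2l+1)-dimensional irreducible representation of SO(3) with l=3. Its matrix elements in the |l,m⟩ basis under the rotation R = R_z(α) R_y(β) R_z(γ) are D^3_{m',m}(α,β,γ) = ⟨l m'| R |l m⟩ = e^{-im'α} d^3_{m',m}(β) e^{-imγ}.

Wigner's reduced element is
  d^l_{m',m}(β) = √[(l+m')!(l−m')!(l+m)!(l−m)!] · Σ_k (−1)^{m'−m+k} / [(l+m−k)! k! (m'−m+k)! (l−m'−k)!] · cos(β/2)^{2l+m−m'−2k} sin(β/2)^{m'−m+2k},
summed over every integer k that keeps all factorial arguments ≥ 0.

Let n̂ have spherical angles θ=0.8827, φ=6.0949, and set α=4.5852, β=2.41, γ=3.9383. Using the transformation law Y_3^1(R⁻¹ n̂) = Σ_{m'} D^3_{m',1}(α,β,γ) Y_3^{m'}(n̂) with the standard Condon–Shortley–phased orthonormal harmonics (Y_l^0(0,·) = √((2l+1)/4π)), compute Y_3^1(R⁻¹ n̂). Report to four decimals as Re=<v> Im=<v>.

Re=-0.0020 Im=-0.0077

Need the full column D^3_{m',1} for m'=−3..3 at α=4.5852, β=2.41, γ=3.9383.
cos(β/2)=0.357693, sin(β/2)=0.933839
d^3_{-3,1}: single k=4 term ⇒ +0.376838;  D = -0.348179-0.144148i
d^3_{-2,1}: k∈[3..4] ⇒ +0.235710 -0.803288 = -0.567578;  D = -0.281876+0.492636i
d^3_{-1,1}: k∈[2..4] ⇒ +0.085652 -0.778394 +0.663182 = -0.029560;  D = -0.023588-0.017816i
d^3_{0,1}: k∈[1..3] ⇒ +0.018942 -0.387311 +0.879957 = +0.511588;  D = -0.357633+0.365815i
d^3_{1,1}: k∈[0..2] ⇒ +0.002094 -0.114203 +0.583795 = +0.471687;  D = -0.292733-0.369860i
d^3_{2,1}: k∈[0..1] ⇒ -0.017291 +0.235710 = +0.218419;  D = +0.187078-0.112733i
d^3_{3,1}: single k=0 term ⇒ +0.055288;  D = +0.022299+0.050592i
Y_3^{m'}(θ=0.8827,φ=6.0949) and Σ D·Y over m':
  (-0.3482-0.1441i)·(+0.1624+0.1029i)  (-0.2819+0.4926i)·(+0.3601+0.1424i)  (-0.0236-0.0178i)·(+0.2493+0.0475i)  (-0.3576+0.3658i)·(-0.2331+0.0000i)  (-0.2927-0.3699i)·(-0.2493+0.0475i)  (+0.1871-0.1127i)·(+0.3601-0.1424i)  (+0.0223+0.0506i)·(-0.1624+0.1029i)
Y_3^1(R⁻¹ n̂) = -0.002036-0.007671i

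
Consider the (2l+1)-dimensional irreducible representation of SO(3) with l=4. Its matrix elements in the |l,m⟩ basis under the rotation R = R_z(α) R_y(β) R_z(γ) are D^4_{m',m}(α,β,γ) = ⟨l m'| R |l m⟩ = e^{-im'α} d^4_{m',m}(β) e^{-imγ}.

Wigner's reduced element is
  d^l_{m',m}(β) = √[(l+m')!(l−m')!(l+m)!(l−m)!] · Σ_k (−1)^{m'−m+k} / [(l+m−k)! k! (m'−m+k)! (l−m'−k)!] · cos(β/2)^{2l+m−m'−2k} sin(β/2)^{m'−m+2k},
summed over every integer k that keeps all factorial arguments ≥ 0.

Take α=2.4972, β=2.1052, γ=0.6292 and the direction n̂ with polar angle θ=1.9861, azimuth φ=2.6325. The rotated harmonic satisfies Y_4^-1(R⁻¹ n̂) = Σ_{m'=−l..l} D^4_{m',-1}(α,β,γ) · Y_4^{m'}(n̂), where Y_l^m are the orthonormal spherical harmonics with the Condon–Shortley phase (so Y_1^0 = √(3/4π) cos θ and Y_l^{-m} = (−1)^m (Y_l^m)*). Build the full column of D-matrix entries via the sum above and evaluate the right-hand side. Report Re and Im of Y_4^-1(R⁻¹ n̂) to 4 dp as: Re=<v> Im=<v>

Need the full column D^4_{m',-1} for m'=−4..4 at α=2.4972, β=2.1052, γ=0.6292.
cos(β/2)=0.495314, sin(β/2)=0.868714
d^4_{-4,-1}: single k=3 term ⇒ +0.146261;  D = -0.053921-0.135958i
d^4_{-3,-1}: k∈[2..3] ⇒ +0.088452 -0.453470 = -0.365018;  D = +0.096242-0.352102i
d^4_{-2,-1}: k∈[1..3] ⇒ +0.026957 -0.414610 +0.850239 = +0.462586;  D = +0.365557-0.283468i
d^4_{-1,-1}: k∈[0..3] ⇒ +0.003623 -0.167159 +1.028374 -1.054441 = -0.189602;  D = +0.189581-0.002880i
d^4_{0,-1}: k∈[0..3] ⇒ -0.028416 +0.524445 -1.613215 +0.827053 = -0.290133;  D = -0.234572-0.170743i
d^4_{1,-1}: k∈[0..3] ⇒ +0.111439 -1.028374 +1.581661 -0.324350 = +0.340376;  D = -0.099678-0.325453i
d^4_{2,-1}: k∈[0..2] ⇒ -0.276407 +1.275359 -0.784611 = +0.214340;  D = -0.072931+0.201551i
d^4_{3,-1}: k∈[0..1] ⇒ +0.453470 -0.836936 = -0.383466;  D = -0.320920+0.209897i
d^4_{4,-1}: single k=0 term ⇒ -0.449904;  D = +0.448949+0.029303i
Y_4^{m'}(θ=1.9861,φ=2.6325) and Σ D·Y over m':
  (-0.0539-0.1360i)·(-0.1393+0.2772i)  (+0.0962-0.3521i)·(+0.0168+0.3865i)  (+0.3656-0.2835i)·(+0.0205+0.0333i)  (+0.1896-0.0029i)·(-0.2837-0.1584i)  (-0.2346-0.1707i)·(-0.1011+0.0000i)  (-0.0997-0.3255i)·(+0.2837-0.1584i)  (-0.0729+0.2016i)·(+0.0205-0.0333i)  (-0.3209+0.2099i)·(-0.0168+0.3865i)  (+0.4489+0.0293i)·(-0.1393-0.2772i)
Y_4^-1(R⁻¹ n̂) = -0.035434-0.296413i

Re=-0.0354 Im=-0.2964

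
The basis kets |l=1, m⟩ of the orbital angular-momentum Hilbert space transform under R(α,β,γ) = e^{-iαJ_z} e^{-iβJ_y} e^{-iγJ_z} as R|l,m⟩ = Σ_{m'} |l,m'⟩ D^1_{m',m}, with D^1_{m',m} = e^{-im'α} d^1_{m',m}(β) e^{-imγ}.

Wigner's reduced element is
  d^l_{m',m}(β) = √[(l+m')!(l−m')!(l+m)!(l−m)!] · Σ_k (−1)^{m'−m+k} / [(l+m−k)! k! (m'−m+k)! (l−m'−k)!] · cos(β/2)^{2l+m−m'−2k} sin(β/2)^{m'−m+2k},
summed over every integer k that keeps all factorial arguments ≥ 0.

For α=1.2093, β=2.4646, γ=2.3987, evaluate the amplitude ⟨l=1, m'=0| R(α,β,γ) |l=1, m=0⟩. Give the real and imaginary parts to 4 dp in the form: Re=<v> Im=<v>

Re=-0.7795 Im=0.0000

D^1_{0,0}(1.2093,2.4646,2.3987) = e^{-i·0·1.2093}·d^1_{0,0}(2.4646)·e^{-i·0·2.3987}. Compute d first:
Half-angle: c=0.332069, s=0.943255. N=√(1·1·1·1)=1.000000
Admissible k: 0..1 (factorial args all ≥0)
  k=0: (−1)^0·1.0000/(1)·0.3321^2·0.9433^0 = +0.110270
  k=1: (−1)^1·1.0000/(1)·0.3321^0·0.9433^2 = -0.889730
d^1_{0,0}(2.4646) = +0.110270 -0.889730 = -0.779460
Attach z-rotation phases: D = e^{-i(0)(1.2093)}·(-0.779460)·e^{-i(0)(2.3987)} = -0.779460+0.000000i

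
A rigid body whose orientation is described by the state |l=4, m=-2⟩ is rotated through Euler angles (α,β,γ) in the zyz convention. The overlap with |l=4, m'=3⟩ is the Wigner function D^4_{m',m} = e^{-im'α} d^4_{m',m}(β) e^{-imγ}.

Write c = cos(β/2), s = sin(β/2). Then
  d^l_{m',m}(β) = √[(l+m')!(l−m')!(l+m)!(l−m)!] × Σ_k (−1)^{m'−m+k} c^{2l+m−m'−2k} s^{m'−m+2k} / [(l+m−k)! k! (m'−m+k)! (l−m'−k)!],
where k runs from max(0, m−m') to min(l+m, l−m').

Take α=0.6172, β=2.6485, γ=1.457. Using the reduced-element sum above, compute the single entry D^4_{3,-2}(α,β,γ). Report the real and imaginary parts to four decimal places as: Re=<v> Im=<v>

D^4_{3,-2}(0.6172,2.6485,1.457) = e^{-i·3·0.6172}·d^4_{3,-2}(2.6485)·e^{-i·-2·1.457}. Compute d first:
Half-angle: c=0.244056, s=0.969761. N=√(5040·1·2·720)=2693.993318
Admissible k: 0..1 (factorial args all ≥0)
  k=0: (−1)^5·2693.9933/(240)·0.2441^3·0.9698^5 = -0.139952
  k=1: (−1)^6·2693.9933/(720)·0.2441^1·0.9698^7 = +0.736558
d^4_{3,-2}(2.6485) = -0.139952 +0.736558 = +0.596606
Phases: e^{-i·(3)·0.6172}=-0.277128-0.960833i, e^{-i·(-2)·1.457}=-0.974212+0.225633i ⇒ D=+0.290414+0.521151i

Re=0.2904 Im=0.5212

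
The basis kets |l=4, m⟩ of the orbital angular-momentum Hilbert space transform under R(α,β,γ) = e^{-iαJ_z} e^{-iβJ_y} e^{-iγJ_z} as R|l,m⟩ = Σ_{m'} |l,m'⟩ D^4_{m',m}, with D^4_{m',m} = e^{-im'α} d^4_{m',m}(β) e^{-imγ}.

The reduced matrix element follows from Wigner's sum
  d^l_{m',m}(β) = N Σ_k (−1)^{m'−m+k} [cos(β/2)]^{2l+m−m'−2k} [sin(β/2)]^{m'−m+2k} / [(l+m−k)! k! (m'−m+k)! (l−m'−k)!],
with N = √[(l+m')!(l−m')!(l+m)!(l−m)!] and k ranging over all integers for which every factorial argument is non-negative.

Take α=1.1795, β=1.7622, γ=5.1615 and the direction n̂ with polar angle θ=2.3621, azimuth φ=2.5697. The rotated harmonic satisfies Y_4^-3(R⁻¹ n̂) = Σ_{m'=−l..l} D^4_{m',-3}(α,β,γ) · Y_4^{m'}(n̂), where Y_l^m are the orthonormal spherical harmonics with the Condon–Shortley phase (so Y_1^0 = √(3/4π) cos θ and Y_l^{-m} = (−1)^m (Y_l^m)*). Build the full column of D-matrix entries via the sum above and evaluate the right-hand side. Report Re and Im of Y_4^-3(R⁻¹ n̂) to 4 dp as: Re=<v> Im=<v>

Re=0.2531 Im=0.1463

Need the full column D^4_{m',-3} for m'=−4..4 at α=1.1795, β=1.7622, γ=5.1615.
cos(β/2)=0.636303, sin(β/2)=0.771439
d^4_{-4,-3}: single k=1 term ⇒ +0.092150;  D = +0.019917+0.089972i
d^4_{-3,-3}: k∈[0..1] ⇒ +0.026873 -0.276494 = -0.249621;  D = -0.245876-0.043079i
d^4_{-2,-3}: k∈[0..1] ⇒ -0.121903 +0.537539 = +0.415637;  D = +0.222447-0.351100i
d^4_{-1,-3}: k∈[0..1] ⇒ +0.313514 -0.768036 = -0.454522;  D = +0.262151+0.371305i
d^4_{0,-3}: k∈[0..1] ⇒ -0.566616 +0.832846 = +0.266230;  D = -0.259610+0.058999i
d^4_{1,-3}: k∈[0..1] ⇒ +0.768036 -0.677343 = +0.090693;  D = -0.015150+0.089419i
d^4_{2,-3}: k∈[0..1] ⇒ -0.790107 +0.387115 = -0.402992;  D = -0.341623-0.213766i
d^4_{3,-3}: k∈[0..1] ⇒ +0.597360 -0.125434 = +0.471927;  D = +0.383989-0.274348i
d^4_{4,-3}: single k=0 term ⇒ -0.292632;  D = +0.066450+0.284987i
Y_4^{m'}(θ=2.3621,φ=2.5697) and Σ D·Y over m':
  (+0.0199+0.0900i)·(-0.0710+0.0815i)  (-0.2459-0.0431i)·(-0.0446+0.3060i)  (+0.2224-0.3511i)·(+0.1740+0.3823i)  (+0.2622+0.3713i)·(+0.1077+0.0693i)  (-0.2596+0.0590i)·(-0.3406+0.0000i)  (-0.0151+0.0894i)·(-0.1077+0.0693i)  (-0.3416-0.2138i)·(+0.1740-0.3823i)  (+0.3840-0.2743i)·(+0.0446+0.3060i)  (+0.0664+0.2850i)·(-0.0710-0.0815i)
Y_4^-3(R⁻¹ n̂) = +0.253106+0.146301i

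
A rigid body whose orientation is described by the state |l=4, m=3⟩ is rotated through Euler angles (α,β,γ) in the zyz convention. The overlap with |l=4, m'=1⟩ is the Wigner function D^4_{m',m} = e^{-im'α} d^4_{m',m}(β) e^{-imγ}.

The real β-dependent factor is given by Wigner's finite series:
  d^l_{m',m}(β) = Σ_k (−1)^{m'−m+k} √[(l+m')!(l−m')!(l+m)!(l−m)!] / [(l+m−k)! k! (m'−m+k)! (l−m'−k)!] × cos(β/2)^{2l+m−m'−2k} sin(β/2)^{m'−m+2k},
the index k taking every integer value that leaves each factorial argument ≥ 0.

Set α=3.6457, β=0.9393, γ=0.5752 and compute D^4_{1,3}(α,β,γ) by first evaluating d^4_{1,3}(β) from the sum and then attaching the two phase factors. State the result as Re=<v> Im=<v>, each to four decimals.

Split into d^4_{1,3}(β=0.9393) × two z-phases.
With c≡cos(β/2)=0.891727 and s≡sin(β/2)=0.452574, N=[120·6·5040·1]^{1/2}=1904.940944
Admissible k: 2..3 (factorial args all ≥0)
  k=2: (−1)^0·1904.9409/(240)·0.8917^6·0.4526^2 = +0.817411
  k=3: (−1)^1·1904.9409/(144)·0.8917^4·0.4526^4 = -0.350918
d^4_{1,3}(0.9393) = +0.817411 -0.350918 = +0.466493
Attach z-rotation phases: D = e^{-i(1)(3.6457)}·(+0.466493)·e^{-i(3)(0.5752)} = +0.285614+0.368837i

Re=0.2856 Im=0.3688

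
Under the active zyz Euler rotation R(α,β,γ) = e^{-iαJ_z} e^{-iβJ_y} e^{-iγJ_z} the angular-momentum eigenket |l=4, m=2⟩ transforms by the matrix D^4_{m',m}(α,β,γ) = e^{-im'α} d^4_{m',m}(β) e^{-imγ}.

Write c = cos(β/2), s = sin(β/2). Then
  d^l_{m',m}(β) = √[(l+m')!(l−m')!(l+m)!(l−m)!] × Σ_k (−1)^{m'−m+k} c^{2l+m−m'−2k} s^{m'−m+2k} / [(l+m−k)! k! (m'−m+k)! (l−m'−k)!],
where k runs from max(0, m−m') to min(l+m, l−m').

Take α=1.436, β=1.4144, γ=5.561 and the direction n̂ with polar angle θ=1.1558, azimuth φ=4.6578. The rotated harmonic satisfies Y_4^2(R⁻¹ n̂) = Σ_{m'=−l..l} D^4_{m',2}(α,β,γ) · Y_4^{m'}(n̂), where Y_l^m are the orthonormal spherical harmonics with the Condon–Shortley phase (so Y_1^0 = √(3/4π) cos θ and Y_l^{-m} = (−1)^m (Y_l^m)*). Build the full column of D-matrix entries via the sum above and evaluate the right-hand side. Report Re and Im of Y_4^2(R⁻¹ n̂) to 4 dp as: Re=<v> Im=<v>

Need the full column D^4_{m',2} for m'=−4..4 at α=1.436, β=1.4144, γ=5.561.
cos(β/2)=0.760184, sin(β/2)=0.649708
d^4_{-4,2}: single k=6 term ⇒ +0.229999;  D = +0.142033+0.180903i
d^4_{-3,2}: k∈[5..6] ⇒ +0.570863 -0.138998 = +0.431865;  D = +0.372438-0.218626i
d^4_{-2,2}: k∈[4..6] ⇒ +0.892562 -0.521588 +0.031750 = +0.402725;  D = -0.155350-0.371556i
d^4_{-1,2}: k∈[3..5] ⇒ +0.984607 -1.078830 +0.157609 = +0.063387;  D = -0.061236+0.016370i
d^4_{0,2}: k∈[2..4] ⇒ +0.772805 -1.505349 +0.412351 = -0.320193;  D = -0.040373-0.317638i
d^4_{1,2}: k∈[1..3] ⇒ +0.404376 -1.476911 +0.719220 = -0.353315;  D = -0.353302-0.002957i
d^4_{2,2}: k∈[0..2] ⇒ +0.111519 -0.977530 +0.892562 = +0.026552;  D = +0.003788-0.026280i
d^4_{3,2}: k∈[0..1] ⇒ -0.356626 +0.781508 = +0.424881;  D = -0.408573-0.116586i
d^4_{4,2}: single k=0 term ⇒ +0.431050;  D = -0.172911+0.394849i
Y_4^{m'}(θ=1.1558,φ=4.6578) and Σ D·Y over m':
  (+0.1420+0.1809i)·(+0.3030+0.0672i)  (+0.3724-0.2186i)·(+0.0631-0.3816i)  (-0.1554-0.3716i)·(-0.0384-0.0042i)  (-0.0612+0.0164i)·(+0.0177-0.3245i)  (-0.0404-0.3176i)·(-0.1007+0.0000i)  (-0.3533-0.0030i)·(-0.0177-0.3245i)  (+0.0038-0.0263i)·(-0.0384+0.0042i)  (-0.4086-0.1166i)·(-0.0631-0.3816i)  (-0.1729+0.3948i)·(+0.3030-0.0672i)
Y_4^2(R⁻¹ n̂) = -0.055669+0.385784i

Re=-0.0557 Im=0.3858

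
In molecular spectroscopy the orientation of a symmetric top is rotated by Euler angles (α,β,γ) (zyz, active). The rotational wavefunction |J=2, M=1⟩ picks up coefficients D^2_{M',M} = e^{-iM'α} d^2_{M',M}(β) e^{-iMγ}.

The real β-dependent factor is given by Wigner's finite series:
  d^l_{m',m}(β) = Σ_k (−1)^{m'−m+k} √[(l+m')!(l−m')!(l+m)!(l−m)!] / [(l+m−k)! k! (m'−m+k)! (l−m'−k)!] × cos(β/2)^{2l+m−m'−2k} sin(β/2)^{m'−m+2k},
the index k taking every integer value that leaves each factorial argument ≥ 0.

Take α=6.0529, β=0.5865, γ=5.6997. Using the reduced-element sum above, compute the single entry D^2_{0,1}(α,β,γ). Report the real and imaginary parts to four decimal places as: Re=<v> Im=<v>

First d^2_{0,1}(β=0.5865), then the phase factors e^{-i(0)α} and e^{-i(1)γ}:
c=cos(0.5865/2)=0.957309, s=sin(0.5865/2)=0.289065; N=√[2·2·6·1]=4.898979
k∈{1,2} keeps every argument non-negative
  k=1: (−1)^0·4.8990/(2)·0.9573^3·0.2891^1 = +0.621195
  k=2: (−1)^1·4.8990/(2)·0.9573^1·0.2891^3 = -0.056639
d^2_{0,1}(0.5865) = +0.621195 -0.056639 = +0.564557
Phases: e^{-i·(0)·6.0529}=+1.000000+0.000000i, e^{-i·(1)·5.6997}=+0.834548+0.550936i ⇒ D=+0.471149+0.311034i

Re=0.4711 Im=0.3110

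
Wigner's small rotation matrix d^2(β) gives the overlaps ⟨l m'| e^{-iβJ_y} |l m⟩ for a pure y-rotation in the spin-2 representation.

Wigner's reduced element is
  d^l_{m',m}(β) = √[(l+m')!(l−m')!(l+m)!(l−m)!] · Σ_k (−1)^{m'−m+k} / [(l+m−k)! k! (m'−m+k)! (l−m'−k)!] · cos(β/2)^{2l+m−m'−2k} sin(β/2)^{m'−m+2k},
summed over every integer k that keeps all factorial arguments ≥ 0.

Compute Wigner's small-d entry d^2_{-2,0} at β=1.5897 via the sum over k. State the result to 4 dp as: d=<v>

d^2_{-2,0}(β=1.5897) via Wigner's sum:
Half-angle: c=0.700392, s=0.713759. N=√(1·24·2·2)=9.797959
k: max(0,(0)−(-2))=2 … min(2+(0),2−(-2))=2
  k=2: (−1)^0·9.7980/(4)·0.7004^2·0.7138^2 = +0.612154
d^2_{-2,0}(1.5897) = +0.612154

d=0.6122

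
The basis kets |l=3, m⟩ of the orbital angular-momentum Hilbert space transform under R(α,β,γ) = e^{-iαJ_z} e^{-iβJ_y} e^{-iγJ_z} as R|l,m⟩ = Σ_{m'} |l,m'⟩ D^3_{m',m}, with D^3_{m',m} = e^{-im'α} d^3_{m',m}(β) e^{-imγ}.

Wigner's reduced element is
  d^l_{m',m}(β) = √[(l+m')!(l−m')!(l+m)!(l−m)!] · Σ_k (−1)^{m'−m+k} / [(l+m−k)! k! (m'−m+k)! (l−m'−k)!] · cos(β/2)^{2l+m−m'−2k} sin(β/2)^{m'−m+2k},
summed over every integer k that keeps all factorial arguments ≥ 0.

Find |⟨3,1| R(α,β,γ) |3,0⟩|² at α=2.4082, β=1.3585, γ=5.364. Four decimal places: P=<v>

P=0.1085

D^3_{1,0}(2.4082,1.3585,5.364) = e^{-i·1·2.4082}·d^3_{1,0}(1.3585)·e^{-i·0·5.364}. Compute d first:
Half-angle: c=0.778044, s=0.628210. N=√(24·2·6·6)=41.569219
k: max(0,(0)−(1))=0 … min(3+(0),3−(1))=2
  k=0: (−1)^1·41.5692/(12)·0.7780^5·0.6282^1 = -0.620464
  k=1: (−1)^2·41.5692/(4)·0.7780^3·0.6282^3 = +1.213496
  k=2: (−1)^3·41.5692/(12)·0.7780^1·0.6282^5 = -0.263705
d^3_{1,0}(1.3585) = -0.620464 +1.213496 -0.263705 = +0.329328
|D^3_{1,0}|² = |d^3_{1,0}(β)|² = (+0.329328)² = 0.108457 (the z-rotation phases have unit modulus)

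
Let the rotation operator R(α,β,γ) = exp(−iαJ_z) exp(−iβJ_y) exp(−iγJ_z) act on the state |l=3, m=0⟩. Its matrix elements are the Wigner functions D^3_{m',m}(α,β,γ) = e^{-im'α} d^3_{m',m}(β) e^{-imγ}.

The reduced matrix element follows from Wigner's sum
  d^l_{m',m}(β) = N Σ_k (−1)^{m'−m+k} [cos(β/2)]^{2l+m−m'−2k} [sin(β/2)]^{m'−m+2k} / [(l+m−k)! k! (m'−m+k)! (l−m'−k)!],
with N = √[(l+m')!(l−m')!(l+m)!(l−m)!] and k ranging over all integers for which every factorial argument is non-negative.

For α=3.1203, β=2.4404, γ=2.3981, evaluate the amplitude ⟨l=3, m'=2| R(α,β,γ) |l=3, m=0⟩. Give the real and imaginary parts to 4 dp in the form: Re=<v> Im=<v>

First d^3_{2,0}(β=2.4404), then the phase factors e^{-i(2)α} and e^{-i(0)γ}:
Half-angle: c=0.343458, s=0.939168. N=√(120·1·6·6)=65.726707
k∈{0,1} keeps every argument non-negative
  k=0: (−1)^2·65.7267/(12)·0.3435^4·0.9392^2 = +0.067227
  k=1: (−1)^3·65.7267/(12)·0.3435^2·0.9392^4 = -0.502668
d^3_{2,0}(2.4404) = +0.067227 -0.502668 = -0.435441
Attach z-rotation phases: D = e^{-i(2)(3.1203)}·(-0.435441)·e^{-i(0)(2.3981)} = -0.435046-0.018538i

Re=-0.4350 Im=-0.0185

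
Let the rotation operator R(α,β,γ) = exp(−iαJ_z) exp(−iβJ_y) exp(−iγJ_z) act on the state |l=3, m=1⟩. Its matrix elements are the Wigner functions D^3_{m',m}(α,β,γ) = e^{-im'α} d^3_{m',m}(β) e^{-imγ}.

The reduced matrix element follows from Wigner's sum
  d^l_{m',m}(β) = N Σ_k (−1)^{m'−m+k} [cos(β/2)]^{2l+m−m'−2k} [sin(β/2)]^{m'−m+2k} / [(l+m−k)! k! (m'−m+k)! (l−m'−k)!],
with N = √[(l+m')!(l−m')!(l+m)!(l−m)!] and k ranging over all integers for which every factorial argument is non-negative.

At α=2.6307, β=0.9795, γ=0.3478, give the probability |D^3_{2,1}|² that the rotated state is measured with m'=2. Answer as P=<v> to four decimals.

First d^3_{2,1}(β=0.9795), then the phase factors e^{-i(2)α} and e^{-i(1)γ}:
c=cos(0.9795/2)=0.882450, s=sin(0.9795/2)=0.470405; N=√[120·1·24·2]=75.894664
k: max(0,(1)−(2))=0 … min(3+(1),3−(2))=1
  k=0: (−1)^1·75.8947/(24)·0.8825^5·0.4704^1 = -0.796020
  k=1: (−1)^2·75.8947/(12)·0.8825^3·0.4704^3 = +0.452395
d^3_{2,1}(0.9795) = -0.796020 +0.452395 = -0.343625
|D^3_{2,1}|² = |d^3_{2,1}(β)|² = (-0.343625)² = 0.118078 (the z-rotation phases have unit modulus)

P=0.1181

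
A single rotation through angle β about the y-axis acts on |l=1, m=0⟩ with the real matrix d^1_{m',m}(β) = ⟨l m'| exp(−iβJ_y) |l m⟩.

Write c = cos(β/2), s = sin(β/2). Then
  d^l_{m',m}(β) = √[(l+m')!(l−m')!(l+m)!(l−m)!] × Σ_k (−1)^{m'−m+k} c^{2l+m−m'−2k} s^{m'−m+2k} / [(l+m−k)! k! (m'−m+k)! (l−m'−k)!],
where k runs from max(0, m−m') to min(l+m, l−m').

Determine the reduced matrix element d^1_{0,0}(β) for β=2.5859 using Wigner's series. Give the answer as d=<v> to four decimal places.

d^1_{0,0}(β=2.5859) via Wigner's sum:
Half-angle: c=0.274285, s=0.961648. N=√(1·1·1·1)=1.000000
k: max(0,(0)−(0))=0 … min(1+(0),1−(0))=1
  k=0: (−1)^0·1.0000/(1)·0.2743^2·0.9616^0 = +0.075232
  k=1: (−1)^1·1.0000/(1)·0.2743^0·0.9616^2 = -0.924768
d^1_{0,0}(2.5859) = +0.075232 -0.924768 = -0.849535

d=-0.8495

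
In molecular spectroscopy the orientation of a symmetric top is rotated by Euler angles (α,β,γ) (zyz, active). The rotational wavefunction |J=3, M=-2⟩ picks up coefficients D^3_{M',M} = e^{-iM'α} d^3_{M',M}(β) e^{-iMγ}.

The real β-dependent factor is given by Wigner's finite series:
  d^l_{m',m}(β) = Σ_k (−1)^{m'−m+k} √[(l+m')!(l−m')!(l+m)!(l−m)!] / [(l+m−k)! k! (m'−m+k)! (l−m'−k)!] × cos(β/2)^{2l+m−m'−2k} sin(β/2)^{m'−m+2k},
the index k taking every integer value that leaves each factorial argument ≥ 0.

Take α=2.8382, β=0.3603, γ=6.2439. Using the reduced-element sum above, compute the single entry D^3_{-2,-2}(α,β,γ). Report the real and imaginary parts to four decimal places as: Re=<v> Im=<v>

First d^3_{-2,-2}(β=0.3603), then the phase factors e^{-i(-2)α} and e^{-i(-2)γ}:
Half-angle: c=0.983817, s=0.179177. N=√(1·120·1·120)=120.000000
The bounds max(0,m−m')=0 and min(l+m,l−m')=1 give 2 terms
  k=0: (−1)^0·120.0000/(120)·0.9838^6·0.1792^0 = +0.906746
  k=1: (−1)^1·120.0000/(24)·0.9838^4·0.1792^2 = -0.150381
d^3_{-2,-2}(0.3603) = +0.906746 -0.150381 = +0.756365
Phases: e^{-i·(-2)·2.8382}=+0.821485-0.570230i, e^{-i·(-2)·6.2439}=+0.996915-0.078490i ⇒ D=+0.585573-0.478740i

Re=0.5856 Im=-0.4787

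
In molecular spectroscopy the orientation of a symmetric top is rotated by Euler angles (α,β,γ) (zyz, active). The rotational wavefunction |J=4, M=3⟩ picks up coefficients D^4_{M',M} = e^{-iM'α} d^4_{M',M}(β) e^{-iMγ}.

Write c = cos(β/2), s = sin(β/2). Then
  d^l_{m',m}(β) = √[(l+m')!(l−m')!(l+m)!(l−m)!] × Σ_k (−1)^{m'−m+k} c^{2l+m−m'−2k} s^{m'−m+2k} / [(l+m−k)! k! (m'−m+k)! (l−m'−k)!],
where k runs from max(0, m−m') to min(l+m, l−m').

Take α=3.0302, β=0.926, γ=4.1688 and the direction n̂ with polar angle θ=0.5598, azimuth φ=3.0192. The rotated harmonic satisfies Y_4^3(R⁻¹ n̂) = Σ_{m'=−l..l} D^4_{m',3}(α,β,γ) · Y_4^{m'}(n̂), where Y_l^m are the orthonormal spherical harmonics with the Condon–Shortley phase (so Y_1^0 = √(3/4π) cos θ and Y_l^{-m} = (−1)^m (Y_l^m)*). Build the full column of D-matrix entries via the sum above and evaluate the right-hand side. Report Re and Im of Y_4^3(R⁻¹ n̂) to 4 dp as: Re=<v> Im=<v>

Need the full column D^4_{m',3} for m'=−4..4 at α=3.0302, β=0.926, γ=4.1688.
cos(β/2)=0.894717, sin(β/2)=0.446634
d^4_{-4,3}: single k=7 term ⇒ +0.008972;  D = +0.008313-0.003375i
d^4_{-3,3}: k∈[6..7] ⇒ +0.044482 -0.001583 = +0.042898;  D = -0.041296+0.011616i
d^4_{-2,3}: k∈[5..6] ⇒ +0.142890 -0.011869 = +0.131021;  D = +0.129288-0.021238i
d^4_{-1,3}: k∈[4..5] ⇒ +0.337341 -0.050437 = +0.286904;  D = -0.286524+0.014747i
d^4_{0,3}: k∈[3..4] ⇒ +0.604432 -0.150619 = +0.453813;  D = +0.452997+0.027199i
d^4_{1,3}: k∈[2..3] ⇒ +0.812246 -0.337341 = +0.474905;  D = -0.467949-0.080983i
d^4_{2,3}: k∈[1..2] ⇒ +0.767034 -0.573415 = +0.193619;  D = +0.185931+0.054020i
d^4_{3,3}: k∈[0..1] ⇒ +0.410662 -0.716333 = -0.305672;  D = +0.282234+0.117385i
d^4_{4,3}: single k=0 term ⇒ -0.579823;  D = -0.507295-0.280797i
Y_4^{m'}(θ=0.5598,φ=3.0192) and Σ D·Y over m':
  (+0.0083-0.0034i)·(+0.0311+0.0165i)  (-0.0413+0.0116i)·(-0.1482-0.0570i)  (+0.1293-0.0212i)·(+0.3685+0.0920i)  (-0.2865+0.0147i)·(-0.4281-0.0527i)  (+0.4530+0.0272i)·(-0.0525+0.0000i)  (-0.4679-0.0810i)·(+0.4281-0.0527i)  (+0.1859+0.0540i)·(+0.3685-0.0920i)  (+0.2822+0.1174i)·(+0.1482-0.0570i)  (-0.5073-0.2808i)·(+0.0311-0.0165i)
Y_4^3(R⁻¹ n̂) = +0.053364+0.005835i

Re=0.0534 Im=0.0058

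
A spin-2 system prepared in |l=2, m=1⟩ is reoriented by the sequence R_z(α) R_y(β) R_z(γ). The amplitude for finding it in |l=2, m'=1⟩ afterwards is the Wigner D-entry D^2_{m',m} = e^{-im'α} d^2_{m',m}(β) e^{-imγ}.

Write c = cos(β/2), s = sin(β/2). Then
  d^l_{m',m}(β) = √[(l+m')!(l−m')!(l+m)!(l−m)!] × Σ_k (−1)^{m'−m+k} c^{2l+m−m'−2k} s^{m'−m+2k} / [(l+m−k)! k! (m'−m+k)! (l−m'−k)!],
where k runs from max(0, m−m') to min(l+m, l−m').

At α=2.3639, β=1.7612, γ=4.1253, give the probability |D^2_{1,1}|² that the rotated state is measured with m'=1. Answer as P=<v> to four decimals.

P=0.3123

Split into d^2_{1,1}(β=1.7612) × two z-phases.
With c≡cos(β/2)=0.636689 and s≡sin(β/2)=0.771121, N=[6·1·6·1]^{1/2}=6.000000
k: max(0,(1)−(1))=0 … min(2+(1),2−(1))=1
  k=0: (−1)^0·6.0000/(6)·0.6367^4·0.7711^0 = +0.164327
  k=1: (−1)^1·6.0000/(2)·0.6367^2·0.7711^2 = -0.723137
d^2_{1,1}(1.7612) = +0.164327 -0.723137 = -0.558810
|D^2_{1,1}|² = |d^2_{1,1}(β)|² = (-0.558810)² = 0.312269 (the z-rotation phases have unit modulus)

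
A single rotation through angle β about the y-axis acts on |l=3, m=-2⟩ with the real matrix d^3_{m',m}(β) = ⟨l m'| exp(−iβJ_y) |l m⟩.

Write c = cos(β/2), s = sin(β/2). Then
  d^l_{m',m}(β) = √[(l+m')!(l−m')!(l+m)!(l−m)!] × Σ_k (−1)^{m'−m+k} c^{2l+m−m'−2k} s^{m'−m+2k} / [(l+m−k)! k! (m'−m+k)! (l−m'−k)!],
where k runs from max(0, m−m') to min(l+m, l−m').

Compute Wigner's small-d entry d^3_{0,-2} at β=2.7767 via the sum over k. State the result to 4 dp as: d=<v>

d=-0.1629

d^3_{0,-2}(β=2.7767) via Wigner's sum:
c=cos(2.7767/2)=0.181436, s=sin(2.7767/2)=0.983403; N=√[6·6·1·120]=65.726707
Admissible k: 0..1 (factorial args all ≥0)
  k=0: (−1)^2·65.7267/(12)·0.1814^4·0.9834^2 = +0.005740
  k=1: (−1)^3·65.7267/(12)·0.1814^2·0.9834^4 = -0.168629
d^3_{0,-2}(2.7767) = +0.005740 -0.168629 = -0.162889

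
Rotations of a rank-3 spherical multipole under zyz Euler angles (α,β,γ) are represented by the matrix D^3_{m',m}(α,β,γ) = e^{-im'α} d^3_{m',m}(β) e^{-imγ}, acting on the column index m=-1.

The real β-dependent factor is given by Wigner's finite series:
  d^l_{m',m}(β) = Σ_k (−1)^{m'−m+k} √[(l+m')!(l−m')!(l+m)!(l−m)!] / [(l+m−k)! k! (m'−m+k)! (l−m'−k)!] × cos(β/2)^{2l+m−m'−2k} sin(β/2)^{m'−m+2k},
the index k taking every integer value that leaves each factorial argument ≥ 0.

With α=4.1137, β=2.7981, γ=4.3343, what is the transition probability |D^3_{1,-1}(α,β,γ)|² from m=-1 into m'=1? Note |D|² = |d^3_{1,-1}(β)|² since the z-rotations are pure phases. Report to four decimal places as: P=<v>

Split into d^3_{1,-1}(β=2.7981) × two z-phases.
c=cos(2.7981/2)=0.170903, s=sin(2.7981/2)=0.985288; N=√[24·2·2·24]=48.000000
k∈{0,1,2} keeps every argument non-negative
  k=0: (−1)^2·48.0000/(8)·0.1709^4·0.9853^2 = +0.004969
  k=1: (−1)^3·48.0000/(6)·0.1709^2·0.9853^4 = -0.220213
  k=2: (−1)^4·48.0000/(48)·0.1709^0·0.9853^6 = +0.914911
d^3_{1,-1}(2.7981) = +0.004969 -0.220213 +0.914911 = +0.699667
|D^3_{1,-1}|² = |d^3_{1,-1}(β)|² = (+0.699667)² = 0.489533 (the z-rotation phases have unit modulus)

P=0.4895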